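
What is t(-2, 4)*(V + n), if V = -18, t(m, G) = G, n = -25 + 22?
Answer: -84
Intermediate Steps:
n = -3
t(-2, 4)*(V + n) = 4*(-18 - 3) = 4*(-21) = -84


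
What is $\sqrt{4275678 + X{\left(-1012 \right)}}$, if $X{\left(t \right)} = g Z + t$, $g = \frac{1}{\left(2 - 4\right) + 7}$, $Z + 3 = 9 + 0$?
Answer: $\frac{2 \sqrt{26716670}}{5} \approx 2067.5$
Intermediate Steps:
$Z = 6$ ($Z = -3 + \left(9 + 0\right) = -3 + 9 = 6$)
$g = \frac{1}{5}$ ($g = \frac{1}{\left(2 - 4\right) + 7} = \frac{1}{-2 + 7} = \frac{1}{5} \approx 0.2$)
$X{\left(t \right)} = \frac{6}{5} + t$ ($X{\left(t \right)} = \frac{1}{5} \cdot 6 + t = \frac{6}{5} + t$)
$\sqrt{4275678 + X{\left(-1012 \right)}} = \sqrt{4275678 + \left(\frac{6}{5} - 1012\right)} = \sqrt{4275678 - \frac{5054}{5}} = \sqrt{\frac{21373336}{5}} = \frac{2 \sqrt{26716670}}{5}$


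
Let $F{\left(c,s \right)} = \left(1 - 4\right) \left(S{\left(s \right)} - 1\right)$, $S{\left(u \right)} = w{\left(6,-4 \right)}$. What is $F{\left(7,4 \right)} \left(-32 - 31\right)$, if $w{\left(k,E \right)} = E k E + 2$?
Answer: $18333$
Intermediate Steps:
$w{\left(k,E \right)} = 2 + k E^{2}$ ($w{\left(k,E \right)} = k E^{2} + 2 = 2 + k E^{2}$)
$S{\left(u \right)} = 98$ ($S{\left(u \right)} = 2 + 6 \left(-4\right)^{2} = 2 + 6 \cdot 16 = 2 + 96 = 98$)
$F{\left(c,s \right)} = -291$ ($F{\left(c,s \right)} = \left(1 - 4\right) \left(98 - 1\right) = \left(-3\right) 97 = -291$)
$F{\left(7,4 \right)} \left(-32 - 31\right) = - 291 \left(-32 - 31\right) = \left(-291\right) \left(-63\right) = 18333$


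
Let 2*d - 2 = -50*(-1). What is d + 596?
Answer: 622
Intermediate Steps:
d = 26 (d = 1 + (-50*(-1))/2 = 1 + (½)*50 = 1 + 25 = 26)
d + 596 = 26 + 596 = 622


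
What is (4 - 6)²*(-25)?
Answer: -100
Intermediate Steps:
(4 - 6)²*(-25) = (-2)²*(-25) = 4*(-25) = -100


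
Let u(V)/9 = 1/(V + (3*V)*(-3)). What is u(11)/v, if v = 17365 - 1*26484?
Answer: 9/802472 ≈ 1.1215e-5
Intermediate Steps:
v = -9119 (v = 17365 - 26484 = -9119)
u(V) = -9/(8*V) (u(V) = 9/(V + (3*V)*(-3)) = 9/(V - 9*V) = 9/((-8*V)) = 9*(-1/(8*V)) = -9/(8*V))
u(11)/v = -9/8/11/(-9119) = -9/8*1/11*(-1/9119) = -9/88*(-1/9119) = 9/802472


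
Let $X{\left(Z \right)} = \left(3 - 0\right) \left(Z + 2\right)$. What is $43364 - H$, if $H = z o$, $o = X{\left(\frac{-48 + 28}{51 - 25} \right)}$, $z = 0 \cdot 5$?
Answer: $43364$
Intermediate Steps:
$z = 0$
$X{\left(Z \right)} = 6 + 3 Z$ ($X{\left(Z \right)} = \left(3 + 0\right) \left(2 + Z\right) = 3 \left(2 + Z\right) = 6 + 3 Z$)
$o = \frac{48}{13}$ ($o = 6 + 3 \frac{-48 + 28}{51 - 25} = 6 + 3 \left(- \frac{20}{26}\right) = 6 + 3 \left(\left(-20\right) \frac{1}{26}\right) = 6 + 3 \left(- \frac{10}{13}\right) = 6 - \frac{30}{13} = \frac{48}{13} \approx 3.6923$)
$H = 0$ ($H = 0 \cdot \frac{48}{13} = 0$)
$43364 - H = 43364 - 0 = 43364 + 0 = 43364$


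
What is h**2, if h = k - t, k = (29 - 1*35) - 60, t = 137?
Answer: 41209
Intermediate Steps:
k = -66 (k = (29 - 35) - 60 = -6 - 60 = -66)
h = -203 (h = -66 - 1*137 = -66 - 137 = -203)
h**2 = (-203)**2 = 41209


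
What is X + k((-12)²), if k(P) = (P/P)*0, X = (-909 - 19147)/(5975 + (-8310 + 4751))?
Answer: -2507/302 ≈ -8.3013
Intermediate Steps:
X = -2507/302 (X = -20056/(5975 - 3559) = -20056/2416 = -20056*1/2416 = -2507/302 ≈ -8.3013)
k(P) = 0 (k(P) = 1*0 = 0)
X + k((-12)²) = -2507/302 + 0 = -2507/302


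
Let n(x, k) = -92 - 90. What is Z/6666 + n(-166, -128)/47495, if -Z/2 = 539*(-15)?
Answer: 1659699/685285 ≈ 2.4219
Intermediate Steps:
n(x, k) = -182
Z = 16170 (Z = -1078*(-15) = -2*(-8085) = 16170)
Z/6666 + n(-166, -128)/47495 = 16170/6666 - 182/47495 = 16170*(1/6666) - 182*1/47495 = 245/101 - 26/6785 = 1659699/685285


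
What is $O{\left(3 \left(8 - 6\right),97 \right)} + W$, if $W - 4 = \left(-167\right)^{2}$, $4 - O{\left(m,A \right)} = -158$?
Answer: $28055$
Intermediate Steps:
$O{\left(m,A \right)} = 162$ ($O{\left(m,A \right)} = 4 - -158 = 4 + 158 = 162$)
$W = 27893$ ($W = 4 + \left(-167\right)^{2} = 4 + 27889 = 27893$)
$O{\left(3 \left(8 - 6\right),97 \right)} + W = 162 + 27893 = 28055$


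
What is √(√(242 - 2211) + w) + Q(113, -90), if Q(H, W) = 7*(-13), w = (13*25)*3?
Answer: -91 + √(975 + I*√1969) ≈ -59.767 + 0.71036*I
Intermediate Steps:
w = 975 (w = 325*3 = 975)
Q(H, W) = -91
√(√(242 - 2211) + w) + Q(113, -90) = √(√(242 - 2211) + 975) - 91 = √(√(-1969) + 975) - 91 = √(I*√1969 + 975) - 91 = √(975 + I*√1969) - 91 = -91 + √(975 + I*√1969)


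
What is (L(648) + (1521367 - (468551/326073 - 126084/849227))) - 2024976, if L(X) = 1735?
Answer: -138974283910771999/276909995571 ≈ -5.0188e+5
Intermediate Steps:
(L(648) + (1521367 - (468551/326073 - 126084/849227))) - 2024976 = (1735 + (1521367 - (468551/326073 - 126084/849227))) - 2024976 = (1735 + (1521367 - 1*356793571945/276909995571)) - 2024976 = (1735 + (1521367 - 356793571945/276909995571)) - 2024976 = (1735 + 421281372438293612/276909995571) - 2024976 = 421761811280609297/276909995571 - 2024976 = -138974283910771999/276909995571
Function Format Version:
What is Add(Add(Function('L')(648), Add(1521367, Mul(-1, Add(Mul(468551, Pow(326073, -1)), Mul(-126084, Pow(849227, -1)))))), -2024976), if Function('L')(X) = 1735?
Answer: Rational(-138974283910771999, 276909995571) ≈ -5.0188e+5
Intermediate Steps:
Add(Add(Function('L')(648), Add(1521367, Mul(-1, Add(Mul(468551, Pow(326073, -1)), Mul(-126084, Pow(849227, -1)))))), -2024976) = Add(Add(1735, Add(1521367, Mul(-1, Add(Mul(468551, Pow(326073, -1)), Mul(-126084, Pow(849227, -1)))))), -2024976) = Add(Add(1735, Add(1521367, Mul(-1, Add(Mul(468551, Rational(1, 326073)), Mul(-126084, Rational(1, 849227)))))), -2024976) = Add(Add(1735, Add(1521367, Mul(-1, Add(Rational(468551, 326073), Rational(-126084, 849227))))), -2024976) = Add(Add(1735, Add(1521367, Mul(-1, Rational(356793571945, 276909995571)))), -2024976) = Add(Add(1735, Add(1521367, Rational(-356793571945, 276909995571))), -2024976) = Add(Add(1735, Rational(421281372438293612, 276909995571)), -2024976) = Add(Rational(421761811280609297, 276909995571), -2024976) = Rational(-138974283910771999, 276909995571)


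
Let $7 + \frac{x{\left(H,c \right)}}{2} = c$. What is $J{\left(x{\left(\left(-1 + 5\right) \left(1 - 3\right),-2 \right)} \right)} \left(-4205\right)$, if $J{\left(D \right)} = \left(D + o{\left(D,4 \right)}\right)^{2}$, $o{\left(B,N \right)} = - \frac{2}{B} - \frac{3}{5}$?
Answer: $- \frac{582160384}{405} \approx -1.4374 \cdot 10^{6}$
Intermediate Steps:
$x{\left(H,c \right)} = -14 + 2 c$
$o{\left(B,N \right)} = - \frac{3}{5} - \frac{2}{B}$ ($o{\left(B,N \right)} = - \frac{2}{B} - \frac{3}{5} = - \frac{3}{5} - \frac{2}{B}$)
$J{\left(D \right)} = \left(- \frac{3}{5} + D - \frac{2}{D}\right)^{2}$ ($J{\left(D \right)} = \left(D - \left(\frac{3}{5} + \frac{2}{D}\right)\right)^{2} = \left(- \frac{3}{5} + D - \frac{2}{D}\right)^{2}$)
$J{\left(x{\left(\left(-1 + 5\right) \left(1 - 3\right),-2 \right)} \right)} \left(-4205\right) = \frac{\left(10 + \left(-14 + 2 \left(-2\right)\right) \left(3 - 5 \left(-14 + 2 \left(-2\right)\right)\right)\right)^{2}}{25 \left(-14 + 2 \left(-2\right)\right)^{2}} \left(-4205\right) = \frac{\left(10 + \left(-14 - 4\right) \left(3 - 5 \left(-14 - 4\right)\right)\right)^{2}}{25 \left(-14 - 4\right)^{2}} \left(-4205\right) = \frac{\left(10 - 18 \left(3 - -90\right)\right)^{2}}{25 \cdot 324} \left(-4205\right) = \frac{1}{25} \cdot \frac{1}{324} \left(10 - 18 \left(3 + 90\right)\right)^{2} \left(-4205\right) = \frac{1}{25} \cdot \frac{1}{324} \left(10 - 1674\right)^{2} \left(-4205\right) = \frac{1}{25} \cdot \frac{1}{324} \left(-1664\right)^{2} \left(-4205\right) = \frac{1}{25} \cdot \frac{1}{324} \cdot 2768896 \left(-4205\right) = \frac{692224}{2025} \left(-4205\right) = - \frac{582160384}{405}$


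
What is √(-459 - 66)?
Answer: 5*I*√21 ≈ 22.913*I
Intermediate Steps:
√(-459 - 66) = √(-525) = 5*I*√21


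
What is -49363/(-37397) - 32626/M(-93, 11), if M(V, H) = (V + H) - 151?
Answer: 1231616101/8713501 ≈ 141.35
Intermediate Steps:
M(V, H) = -151 + H + V (M(V, H) = (H + V) - 151 = -151 + H + V)
-49363/(-37397) - 32626/M(-93, 11) = -49363/(-37397) - 32626/(-151 + 11 - 93) = -49363*(-1/37397) - 32626/(-233) = 49363/37397 - 32626*(-1/233) = 49363/37397 + 32626/233 = 1231616101/8713501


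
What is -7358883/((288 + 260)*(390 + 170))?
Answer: -1051269/43840 ≈ -23.980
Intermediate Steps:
-7358883/((288 + 260)*(390 + 170)) = -7358883/(548*560) = -7358883/306880 = -1*1051269/43840 = -1051269/43840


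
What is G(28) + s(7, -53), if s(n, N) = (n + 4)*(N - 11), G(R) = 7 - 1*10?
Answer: -707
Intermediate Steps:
G(R) = -3 (G(R) = 7 - 10 = -3)
s(n, N) = (-11 + N)*(4 + n) (s(n, N) = (4 + n)*(-11 + N) = (-11 + N)*(4 + n))
G(28) + s(7, -53) = -3 + (-44 - 11*7 + 4*(-53) - 53*7) = -3 + (-44 - 77 - 212 - 371) = -3 - 704 = -707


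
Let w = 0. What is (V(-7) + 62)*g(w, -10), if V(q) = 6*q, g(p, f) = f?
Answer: -200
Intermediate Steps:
(V(-7) + 62)*g(w, -10) = (6*(-7) + 62)*(-10) = (-42 + 62)*(-10) = 20*(-10) = -200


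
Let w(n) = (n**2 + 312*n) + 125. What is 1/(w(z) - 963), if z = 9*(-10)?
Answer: -1/20818 ≈ -4.8035e-5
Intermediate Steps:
z = -90
w(n) = 125 + n**2 + 312*n
1/(w(z) - 963) = 1/((125 + (-90)**2 + 312*(-90)) - 963) = 1/((125 + 8100 - 28080) - 963) = 1/(-19855 - 963) = 1/(-20818) = -1/20818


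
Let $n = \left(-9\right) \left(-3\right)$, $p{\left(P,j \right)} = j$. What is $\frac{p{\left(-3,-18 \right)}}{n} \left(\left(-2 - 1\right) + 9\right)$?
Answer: $-4$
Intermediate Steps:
$n = 27$
$\frac{p{\left(-3,-18 \right)}}{n} \left(\left(-2 - 1\right) + 9\right) = - \frac{18}{27} \left(\left(-2 - 1\right) + 9\right) = \left(-18\right) \frac{1}{27} \left(-3 + 9\right) = \left(- \frac{2}{3}\right) 6 = -4$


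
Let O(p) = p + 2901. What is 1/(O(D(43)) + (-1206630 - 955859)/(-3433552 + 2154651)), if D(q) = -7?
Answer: 1278901/3703301983 ≈ 0.00034534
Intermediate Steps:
O(p) = 2901 + p
1/(O(D(43)) + (-1206630 - 955859)/(-3433552 + 2154651)) = 1/((2901 - 7) + (-1206630 - 955859)/(-3433552 + 2154651)) = 1/(2894 - 2162489/(-1278901)) = 1/(2894 - 2162489*(-1/1278901)) = 1/(2894 + 2162489/1278901) = 1/(3703301983/1278901) = 1278901/3703301983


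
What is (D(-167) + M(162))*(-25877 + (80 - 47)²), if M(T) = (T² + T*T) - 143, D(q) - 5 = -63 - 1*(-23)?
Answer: -1296660280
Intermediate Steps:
D(q) = -35 (D(q) = 5 + (-63 - 1*(-23)) = 5 + (-63 + 23) = 5 - 40 = -35)
M(T) = -143 + 2*T² (M(T) = (T² + T²) - 143 = 2*T² - 143 = -143 + 2*T²)
(D(-167) + M(162))*(-25877 + (80 - 47)²) = (-35 + (-143 + 2*162²))*(-25877 + (80 - 47)²) = (-35 + (-143 + 2*26244))*(-25877 + 33²) = (-35 + (-143 + 52488))*(-25877 + 1089) = (-35 + 52345)*(-24788) = 52310*(-24788) = -1296660280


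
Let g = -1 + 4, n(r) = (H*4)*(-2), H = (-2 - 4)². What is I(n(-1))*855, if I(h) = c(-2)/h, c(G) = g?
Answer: -285/32 ≈ -8.9063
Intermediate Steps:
H = 36 (H = (-6)² = 36)
n(r) = -288 (n(r) = (36*4)*(-2) = 144*(-2) = -288)
g = 3
c(G) = 3
I(h) = 3/h
I(n(-1))*855 = (3/(-288))*855 = (3*(-1/288))*855 = -1/96*855 = -285/32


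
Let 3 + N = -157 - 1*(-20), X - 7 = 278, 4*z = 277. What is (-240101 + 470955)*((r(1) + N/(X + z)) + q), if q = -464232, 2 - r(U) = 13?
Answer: -11681796478378/109 ≈ -1.0717e+11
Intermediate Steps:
z = 277/4 (z = (¼)*277 = 277/4 ≈ 69.250)
r(U) = -11 (r(U) = 2 - 1*13 = 2 - 13 = -11)
X = 285 (X = 7 + 278 = 285)
N = -140 (N = -3 + (-157 - 1*(-20)) = -3 + (-157 + 20) = -3 - 137 = -140)
(-240101 + 470955)*((r(1) + N/(X + z)) + q) = (-240101 + 470955)*((-11 - 140/(285 + 277/4)) - 464232) = 230854*((-11 - 140/(1417/4)) - 464232) = 230854*((-11 + (4/1417)*(-140)) - 464232) = 230854*((-11 - 560/1417) - 464232) = 230854*(-16147/1417 - 464232) = 230854*(-657832891/1417) = -11681796478378/109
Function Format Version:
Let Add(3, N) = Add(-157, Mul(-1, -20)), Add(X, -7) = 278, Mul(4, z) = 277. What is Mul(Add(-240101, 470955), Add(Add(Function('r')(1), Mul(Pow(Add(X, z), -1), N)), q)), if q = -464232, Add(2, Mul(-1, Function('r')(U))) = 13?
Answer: Rational(-11681796478378, 109) ≈ -1.0717e+11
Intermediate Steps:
z = Rational(277, 4) (z = Mul(Rational(1, 4), 277) = Rational(277, 4) ≈ 69.250)
Function('r')(U) = -11 (Function('r')(U) = Add(2, Mul(-1, 13)) = Add(2, -13) = -11)
X = 285 (X = Add(7, 278) = 285)
N = -140 (N = Add(-3, Add(-157, Mul(-1, -20))) = Add(-3, Add(-157, 20)) = Add(-3, -137) = -140)
Mul(Add(-240101, 470955), Add(Add(Function('r')(1), Mul(Pow(Add(X, z), -1), N)), q)) = Mul(Add(-240101, 470955), Add(Add(-11, Mul(Pow(Add(285, Rational(277, 4)), -1), -140)), -464232)) = Mul(230854, Add(Add(-11, Mul(Pow(Rational(1417, 4), -1), -140)), -464232)) = Mul(230854, Add(Add(-11, Mul(Rational(4, 1417), -140)), -464232)) = Mul(230854, Add(Add(-11, Rational(-560, 1417)), -464232)) = Mul(230854, Add(Rational(-16147, 1417), -464232)) = Mul(230854, Rational(-657832891, 1417)) = Rational(-11681796478378, 109)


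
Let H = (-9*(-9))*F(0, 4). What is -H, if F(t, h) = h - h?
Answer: 0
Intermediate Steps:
F(t, h) = 0
H = 0 (H = -9*(-9)*0 = 81*0 = 0)
-H = -1*0 = 0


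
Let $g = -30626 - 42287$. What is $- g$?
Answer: $72913$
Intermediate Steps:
$g = -72913$
$- g = \left(-1\right) \left(-72913\right) = 72913$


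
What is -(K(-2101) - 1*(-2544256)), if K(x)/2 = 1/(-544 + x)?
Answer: -6729557118/2645 ≈ -2.5443e+6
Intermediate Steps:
K(x) = 2/(-544 + x)
-(K(-2101) - 1*(-2544256)) = -(2/(-544 - 2101) - 1*(-2544256)) = -(2/(-2645) + 2544256) = -(2*(-1/2645) + 2544256) = -(-2/2645 + 2544256) = -1*6729557118/2645 = -6729557118/2645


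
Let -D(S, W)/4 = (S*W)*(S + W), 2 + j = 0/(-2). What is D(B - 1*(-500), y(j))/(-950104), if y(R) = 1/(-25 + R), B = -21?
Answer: -3097214/86578227 ≈ -0.035774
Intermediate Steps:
j = -2 (j = -2 + 0/(-2) = -2 + 0*(-½) = -2 + 0 = -2)
D(S, W) = -4*S*W*(S + W)
D(B - 1*(-500), y(j))/(-950104) = -4*(-21 - 1*(-500))*((-21 - 1*(-500)) + 1/(-25 - 2))/(-25 - 2)/(-950104) = -4*(-21 + 500)*((-21 + 500) + 1/(-27))/(-27)*(-1/950104) = -4*479*(-1/27)*(479 - 1/27)*(-1/950104) = -4*479*(-1/27)*12932/27*(-1/950104) = (24777712/729)*(-1/950104) = -3097214/86578227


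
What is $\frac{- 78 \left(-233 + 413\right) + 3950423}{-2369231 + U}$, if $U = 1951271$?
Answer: $- \frac{3936383}{417960} \approx -9.4181$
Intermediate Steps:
$\frac{- 78 \left(-233 + 413\right) + 3950423}{-2369231 + U} = \frac{- 78 \left(-233 + 413\right) + 3950423}{-2369231 + 1951271} = \frac{\left(-78\right) 180 + 3950423}{-417960} = \left(-14040 + 3950423\right) \left(- \frac{1}{417960}\right) = 3936383 \left(- \frac{1}{417960}\right) = - \frac{3936383}{417960}$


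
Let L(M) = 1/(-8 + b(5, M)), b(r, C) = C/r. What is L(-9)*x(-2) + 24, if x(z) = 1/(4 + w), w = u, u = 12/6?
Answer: 7051/294 ≈ 23.983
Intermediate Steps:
u = 2 (u = 12*(⅙) = 2)
w = 2
L(M) = 1/(-8 + M/5)
x(z) = ⅙ (x(z) = 1/(4 + 2) = 1/6 = ⅙)
L(-9)*x(-2) + 24 = (5/(-40 - 9))*(⅙) + 24 = (5/(-49))*(⅙) + 24 = (5*(-1/49))*(⅙) + 24 = -5/49*⅙ + 24 = -5/294 + 24 = 7051/294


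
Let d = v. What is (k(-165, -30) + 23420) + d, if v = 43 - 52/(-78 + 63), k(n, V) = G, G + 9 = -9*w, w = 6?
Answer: 351052/15 ≈ 23403.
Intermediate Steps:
G = -63 (G = -9 - 9*6 = -9 - 54 = -63)
k(n, V) = -63
v = 697/15 (v = 43 - 52/(-15) = 43 - 52*(-1/15) = 43 + 52/15 = 697/15 ≈ 46.467)
d = 697/15 ≈ 46.467
(k(-165, -30) + 23420) + d = (-63 + 23420) + 697/15 = 23357 + 697/15 = 351052/15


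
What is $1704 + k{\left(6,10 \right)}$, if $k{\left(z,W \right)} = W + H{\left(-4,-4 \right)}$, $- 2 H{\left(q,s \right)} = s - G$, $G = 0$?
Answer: $1716$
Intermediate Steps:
$H{\left(q,s \right)} = - \frac{s}{2}$ ($H{\left(q,s \right)} = - \frac{s - 0}{2} = - \frac{s + 0}{2} = - \frac{s}{2}$)
$k{\left(z,W \right)} = 2 + W$ ($k{\left(z,W \right)} = W - -2 = W + 2 = 2 + W$)
$1704 + k{\left(6,10 \right)} = 1704 + \left(2 + 10\right) = 1704 + 12 = 1716$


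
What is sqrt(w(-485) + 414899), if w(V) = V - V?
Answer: sqrt(414899) ≈ 644.13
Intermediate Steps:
w(V) = 0
sqrt(w(-485) + 414899) = sqrt(0 + 414899) = sqrt(414899)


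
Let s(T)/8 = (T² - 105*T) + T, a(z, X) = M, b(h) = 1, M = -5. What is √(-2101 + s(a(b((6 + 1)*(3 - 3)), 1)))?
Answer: 3*√251 ≈ 47.529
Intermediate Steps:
a(z, X) = -5
s(T) = -832*T + 8*T² (s(T) = 8*((T² - 105*T) + T) = 8*(T² - 104*T) = -832*T + 8*T²)
√(-2101 + s(a(b((6 + 1)*(3 - 3)), 1))) = √(-2101 + 8*(-5)*(-104 - 5)) = √(-2101 + 8*(-5)*(-109)) = √(-2101 + 4360) = √2259 = 3*√251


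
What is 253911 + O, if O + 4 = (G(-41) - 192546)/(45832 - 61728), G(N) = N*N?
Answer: 4036296537/15896 ≈ 2.5392e+5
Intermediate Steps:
G(N) = N**2
O = 127281/15896 (O = -4 + ((-41)**2 - 192546)/(45832 - 61728) = -4 + (1681 - 192546)/(-15896) = -4 - 190865*(-1/15896) = -4 + 190865/15896 = 127281/15896 ≈ 8.0071)
253911 + O = 253911 + 127281/15896 = 4036296537/15896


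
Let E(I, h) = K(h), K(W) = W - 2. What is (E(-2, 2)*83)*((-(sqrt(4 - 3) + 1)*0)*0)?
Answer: 0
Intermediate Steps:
K(W) = -2 + W
E(I, h) = -2 + h
(E(-2, 2)*83)*((-(sqrt(4 - 3) + 1)*0)*0) = ((-2 + 2)*83)*((-(sqrt(4 - 3) + 1)*0)*0) = (0*83)*((-(sqrt(1) + 1)*0)*0) = 0*((-(1 + 1)*0)*0) = 0*((-1*2*0)*0) = 0*(-2*0*0) = 0*(0*0) = 0*0 = 0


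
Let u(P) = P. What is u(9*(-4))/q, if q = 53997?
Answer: -12/17999 ≈ -0.00066670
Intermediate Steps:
u(9*(-4))/q = (9*(-4))/53997 = -36*1/53997 = -12/17999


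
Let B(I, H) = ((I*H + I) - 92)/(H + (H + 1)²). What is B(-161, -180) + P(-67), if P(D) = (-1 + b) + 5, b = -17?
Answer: -385466/31861 ≈ -12.098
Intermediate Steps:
P(D) = -13 (P(D) = (-1 - 17) + 5 = -18 + 5 = -13)
B(I, H) = (-92 + I + H*I)/(H + (1 + H)²) (B(I, H) = ((H*I + I) - 92)/(H + (1 + H)²) = ((I + H*I) - 92)/(H + (1 + H)²) = (-92 + I + H*I)/(H + (1 + H)²))
B(-161, -180) + P(-67) = (-92 - 161 - 180*(-161))/(-180 + (1 - 180)²) - 13 = (-92 - 161 + 28980)/(-180 + (-179)²) - 13 = 28727/(-180 + 32041) - 13 = 28727/31861 - 13 = -385466/31861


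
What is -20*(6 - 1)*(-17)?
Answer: 1700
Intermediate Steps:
-20*(6 - 1)*(-17) = -20*5*(-17) = -100*(-17) = 1700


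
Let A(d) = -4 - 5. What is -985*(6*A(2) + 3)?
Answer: 50235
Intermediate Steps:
A(d) = -9
-985*(6*A(2) + 3) = -985*(6*(-9) + 3) = -985*(-54 + 3) = -985*(-51) = 50235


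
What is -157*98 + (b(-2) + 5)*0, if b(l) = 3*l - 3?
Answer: -15386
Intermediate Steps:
b(l) = -3 + 3*l
-157*98 + (b(-2) + 5)*0 = -157*98 + ((-3 + 3*(-2)) + 5)*0 = -15386 + ((-3 - 6) + 5)*0 = -15386 + (-9 + 5)*0 = -15386 - 4*0 = -15386 + 0 = -15386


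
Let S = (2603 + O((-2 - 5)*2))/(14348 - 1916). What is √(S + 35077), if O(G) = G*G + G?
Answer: √338834198073/3108 ≈ 187.29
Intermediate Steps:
O(G) = G + G² (O(G) = G² + G = G + G²)
S = 2785/12432 (S = (2603 + ((-2 - 5)*2)*(1 + (-2 - 5)*2))/(14348 - 1916) = (2603 + (-7*2)*(1 - 7*2))/12432 = (2603 - 14*(1 - 14))*(1/12432) = (2603 - 14*(-13))*(1/12432) = (2603 + 182)*(1/12432) = 2785*(1/12432) = 2785/12432 ≈ 0.22402)
√(S + 35077) = √(2785/12432 + 35077) = √(436080049/12432) = √338834198073/3108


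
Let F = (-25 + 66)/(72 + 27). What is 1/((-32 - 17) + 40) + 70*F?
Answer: 953/33 ≈ 28.879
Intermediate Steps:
F = 41/99 ≈ 0.41414
1/((-32 - 17) + 40) + 70*F = 1/((-32 - 17) + 40) + 70*(41/99) = 1/(-49 + 40) + 2870/99 = 1/(-9) + 2870/99 = -⅑ + 2870/99 = 953/33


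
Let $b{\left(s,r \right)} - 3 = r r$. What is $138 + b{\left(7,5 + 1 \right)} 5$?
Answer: $333$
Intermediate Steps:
$b{\left(s,r \right)} = 3 + r^{2}$ ($b{\left(s,r \right)} = 3 + r r = 3 + r^{2}$)
$138 + b{\left(7,5 + 1 \right)} 5 = 138 + \left(3 + \left(5 + 1\right)^{2}\right) 5 = 138 + \left(3 + 6^{2}\right) 5 = 138 + \left(3 + 36\right) 5 = 138 + 39 \cdot 5 = 138 + 195 = 333$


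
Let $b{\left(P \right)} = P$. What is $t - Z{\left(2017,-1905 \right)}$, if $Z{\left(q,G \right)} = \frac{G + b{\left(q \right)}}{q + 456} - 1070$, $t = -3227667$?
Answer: $- \frac{7979374493}{2473} \approx -3.2266 \cdot 10^{6}$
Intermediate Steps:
$Z{\left(q,G \right)} = -1070 + \frac{G + q}{456 + q}$ ($Z{\left(q,G \right)} = \frac{G + q}{q + 456} - 1070 = \frac{G + q}{456 + q} - 1070 = -1070 + \frac{G + q}{456 + q}$)
$t - Z{\left(2017,-1905 \right)} = -3227667 - \frac{-487920 - 1905 - 2156173}{456 + 2017} = -3227667 - \frac{-487920 - 1905 - 2156173}{2473} = -3227667 - \frac{1}{2473} \left(-2645998\right) = -3227667 - - \frac{2645998}{2473} = -3227667 + \frac{2645998}{2473} = - \frac{7979374493}{2473}$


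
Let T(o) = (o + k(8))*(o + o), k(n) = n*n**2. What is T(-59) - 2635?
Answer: -56089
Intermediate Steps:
k(n) = n**3
T(o) = 2*o*(512 + o) (T(o) = (o + 8**3)*(o + o) = (o + 512)*(2*o) = (512 + o)*(2*o) = 2*o*(512 + o))
T(-59) - 2635 = 2*(-59)*(512 - 59) - 2635 = 2*(-59)*453 - 2635 = -53454 - 2635 = -56089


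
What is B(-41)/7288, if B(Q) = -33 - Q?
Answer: 1/911 ≈ 0.0010977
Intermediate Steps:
B(-41)/7288 = (-33 - 1*(-41))/7288 = (-33 + 41)*(1/7288) = 8*(1/7288) = 1/911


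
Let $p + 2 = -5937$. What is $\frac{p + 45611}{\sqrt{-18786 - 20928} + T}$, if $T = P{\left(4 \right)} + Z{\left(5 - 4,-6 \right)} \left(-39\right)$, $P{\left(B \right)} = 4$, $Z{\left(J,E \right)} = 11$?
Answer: $- \frac{16860600}{220339} - \frac{39672 i \sqrt{39714}}{220339} \approx -76.521 - 35.881 i$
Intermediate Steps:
$p = -5939$ ($p = -2 - 5937 = -5939$)
$T = -425$ ($T = 4 + 11 \left(-39\right) = 4 - 429 = -425$)
$\frac{p + 45611}{\sqrt{-18786 - 20928} + T} = \frac{-5939 + 45611}{\sqrt{-18786 - 20928} - 425} = \frac{39672}{\sqrt{-39714} - 425} = \frac{39672}{i \sqrt{39714} - 425} = \frac{39672}{-425 + i \sqrt{39714}}$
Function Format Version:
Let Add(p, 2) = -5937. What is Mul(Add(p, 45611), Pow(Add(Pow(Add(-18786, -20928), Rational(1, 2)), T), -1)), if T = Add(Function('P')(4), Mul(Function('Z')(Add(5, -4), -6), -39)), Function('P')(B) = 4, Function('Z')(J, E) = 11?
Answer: Add(Rational(-16860600, 220339), Mul(Rational(-39672, 220339), I, Pow(39714, Rational(1, 2)))) ≈ Add(-76.521, Mul(-35.881, I))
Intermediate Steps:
p = -5939 (p = Add(-2, -5937) = -5939)
T = -425 (T = Add(4, Mul(11, -39)) = Add(4, -429) = -425)
Mul(Add(p, 45611), Pow(Add(Pow(Add(-18786, -20928), Rational(1, 2)), T), -1)) = Mul(Add(-5939, 45611), Pow(Add(Pow(Add(-18786, -20928), Rational(1, 2)), -425), -1)) = Mul(39672, Pow(Add(Pow(-39714, Rational(1, 2)), -425), -1)) = Mul(39672, Pow(Add(Mul(I, Pow(39714, Rational(1, 2))), -425), -1)) = Mul(39672, Pow(Add(-425, Mul(I, Pow(39714, Rational(1, 2)))), -1))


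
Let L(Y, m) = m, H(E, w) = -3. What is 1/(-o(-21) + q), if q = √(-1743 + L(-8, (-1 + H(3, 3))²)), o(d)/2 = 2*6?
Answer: -24/2303 - I*√1727/2303 ≈ -0.010421 - 0.018045*I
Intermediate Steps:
o(d) = 24 (o(d) = 2*(2*6) = 2*12 = 24)
q = I*√1727 (q = √(-1743 + (-1 - 3)²) = √(-1743 + (-4)²) = √(-1743 + 16) = √(-1727) = I*√1727 ≈ 41.557*I)
1/(-o(-21) + q) = 1/(-1*24 + I*√1727) = 1/(-24 + I*√1727)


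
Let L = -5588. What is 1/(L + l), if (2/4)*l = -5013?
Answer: -1/15614 ≈ -6.4045e-5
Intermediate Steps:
l = -10026 (l = 2*(-5013) = -10026)
1/(L + l) = 1/(-5588 - 10026) = 1/(-15614) = -1/15614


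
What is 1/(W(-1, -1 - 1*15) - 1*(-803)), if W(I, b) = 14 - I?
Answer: 1/818 ≈ 0.0012225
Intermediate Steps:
1/(W(-1, -1 - 1*15) - 1*(-803)) = 1/((14 - 1*(-1)) - 1*(-803)) = 1/((14 + 1) + 803) = 1/(15 + 803) = 1/818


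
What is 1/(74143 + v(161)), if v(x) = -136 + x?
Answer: 1/74168 ≈ 1.3483e-5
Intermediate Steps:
1/(74143 + v(161)) = 1/(74143 + (-136 + 161)) = 1/(74143 + 25) = 1/74168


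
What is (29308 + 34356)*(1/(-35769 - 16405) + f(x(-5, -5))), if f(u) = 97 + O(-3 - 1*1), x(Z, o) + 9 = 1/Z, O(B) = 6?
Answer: 171062653272/26087 ≈ 6.5574e+6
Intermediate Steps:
x(Z, o) = -9 + 1/Z
f(u) = 103 (f(u) = 97 + 6 = 103)
(29308 + 34356)*(1/(-35769 - 16405) + f(x(-5, -5))) = (29308 + 34356)*(1/(-35769 - 16405) + 103) = 63664*(1/(-52174) + 103) = 63664*(-1/52174 + 103) = 63664*(5373921/52174) = 171062653272/26087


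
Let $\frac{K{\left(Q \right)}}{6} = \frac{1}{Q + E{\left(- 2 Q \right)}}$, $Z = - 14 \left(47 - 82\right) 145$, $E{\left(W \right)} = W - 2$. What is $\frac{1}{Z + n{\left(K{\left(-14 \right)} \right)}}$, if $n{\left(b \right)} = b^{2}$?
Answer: $\frac{4}{284201} \approx 1.4075 \cdot 10^{-5}$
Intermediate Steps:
$E{\left(W \right)} = -2 + W$
$Z = 71050$ ($Z = - 14 \left(\left(-35\right) 145\right) = \left(-14\right) \left(-5075\right) = 71050$)
$K{\left(Q \right)} = \frac{6}{-2 - Q}$ ($K{\left(Q \right)} = \frac{6}{Q - \left(2 + 2 Q\right)} = \frac{6}{-2 - Q}$)
$\frac{1}{Z + n{\left(K{\left(-14 \right)} \right)}} = \frac{1}{71050 + \left(\frac{6}{-2 - -14}\right)^{2}} = \frac{1}{71050 + \left(\frac{6}{-2 + 14}\right)^{2}} = \frac{1}{71050 + \left(\frac{6}{12}\right)^{2}} = \frac{1}{71050 + \left(6 \cdot \frac{1}{12}\right)^{2}} = \frac{1}{71050 + \left(\frac{1}{2}\right)^{2}} = \frac{1}{71050 + \frac{1}{4}} = \frac{1}{\frac{284201}{4}} = \frac{4}{284201}$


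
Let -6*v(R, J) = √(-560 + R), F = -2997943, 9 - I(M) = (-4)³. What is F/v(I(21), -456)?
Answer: -17987658*I*√487/487 ≈ -8.151e+5*I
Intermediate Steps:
I(M) = 73 (I(M) = 9 - 1*(-4)³ = 9 - 1*(-64) = 9 + 64 = 73)
v(R, J) = -√(-560 + R)/6
F/v(I(21), -456) = -2997943*(-6/√(-560 + 73)) = -2997943*6*I*√487/487 = -17987658*I*√487/487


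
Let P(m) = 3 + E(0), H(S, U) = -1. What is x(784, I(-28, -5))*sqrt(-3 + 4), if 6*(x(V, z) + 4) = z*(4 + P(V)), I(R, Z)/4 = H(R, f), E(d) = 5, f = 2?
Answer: -12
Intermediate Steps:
P(m) = 8 (P(m) = 3 + 5 = 8)
I(R, Z) = -4 (I(R, Z) = 4*(-1) = -4)
x(V, z) = -4 + 2*z (x(V, z) = -4 + (z*(4 + 8))/6 = -4 + (z*12)/6 = -4 + (12*z)/6 = -4 + 2*z)
x(784, I(-28, -5))*sqrt(-3 + 4) = (-4 + 2*(-4))*sqrt(-3 + 4) = (-4 - 8)*sqrt(1) = -12*1 = -12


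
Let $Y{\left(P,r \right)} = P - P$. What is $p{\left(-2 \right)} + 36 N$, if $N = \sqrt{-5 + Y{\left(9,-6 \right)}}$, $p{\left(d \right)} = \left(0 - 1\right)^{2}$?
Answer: $1 + 36 i \sqrt{5} \approx 1.0 + 80.498 i$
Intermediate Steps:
$Y{\left(P,r \right)} = 0$
$p{\left(d \right)} = 1$ ($p{\left(d \right)} = \left(-1\right)^{2} = 1$)
$N = i \sqrt{5}$ ($N = \sqrt{-5 + 0} = \sqrt{-5} = i \sqrt{5} \approx 2.2361 i$)
$p{\left(-2 \right)} + 36 N = 1 + 36 i \sqrt{5}$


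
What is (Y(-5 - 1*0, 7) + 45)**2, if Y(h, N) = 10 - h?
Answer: 3600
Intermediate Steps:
(Y(-5 - 1*0, 7) + 45)**2 = ((10 - (-5 - 1*0)) + 45)**2 = ((10 - (-5 + 0)) + 45)**2 = ((10 - 1*(-5)) + 45)**2 = ((10 + 5) + 45)**2 = (15 + 45)**2 = 60**2 = 3600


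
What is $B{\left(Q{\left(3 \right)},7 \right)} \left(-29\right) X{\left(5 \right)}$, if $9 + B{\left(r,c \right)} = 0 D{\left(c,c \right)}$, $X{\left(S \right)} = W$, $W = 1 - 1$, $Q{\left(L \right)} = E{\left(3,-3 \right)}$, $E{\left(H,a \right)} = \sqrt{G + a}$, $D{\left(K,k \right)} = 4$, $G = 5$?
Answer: $0$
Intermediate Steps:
$E{\left(H,a \right)} = \sqrt{5 + a}$
$Q{\left(L \right)} = \sqrt{2}$ ($Q{\left(L \right)} = \sqrt{5 - 3} = \sqrt{2}$)
$W = 0$ ($W = 1 - 1 = 0$)
$X{\left(S \right)} = 0$
$B{\left(r,c \right)} = -9$ ($B{\left(r,c \right)} = -9 + 0 \cdot 4 = -9 + 0 = -9$)
$B{\left(Q{\left(3 \right)},7 \right)} \left(-29\right) X{\left(5 \right)} = \left(-9\right) \left(-29\right) 0 = 261 \cdot 0 = 0$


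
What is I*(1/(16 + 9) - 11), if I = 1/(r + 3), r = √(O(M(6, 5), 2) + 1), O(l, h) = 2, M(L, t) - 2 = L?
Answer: -137/25 + 137*√3/75 ≈ -2.3161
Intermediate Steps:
M(L, t) = 2 + L
r = √3 (r = √(2 + 1) = √3 ≈ 1.7320)
I = 1/(3 + √3) (I = 1/(√3 + 3) = 1/(3 + √3) ≈ 0.21132)
I*(1/(16 + 9) - 11) = (½ - √3/6)*(1/(16 + 9) - 11) = (½ - √3/6)*(1/25 - 11) = (½ - √3/6)*(-274/25) = -137/25 + 137*√3/75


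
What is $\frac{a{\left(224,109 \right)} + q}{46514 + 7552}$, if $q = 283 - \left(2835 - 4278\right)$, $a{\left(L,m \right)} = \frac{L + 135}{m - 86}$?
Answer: $\frac{40057}{1243518} \approx 0.032213$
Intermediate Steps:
$a{\left(L,m \right)} = \frac{135 + L}{-86 + m}$
$q = 1726$ ($q = 283 - \left(2835 - 4278\right) = 283 - -1443 = 283 + 1443 = 1726$)
$\frac{a{\left(224,109 \right)} + q}{46514 + 7552} = \frac{\frac{135 + 224}{-86 + 109} + 1726}{46514 + 7552} = \frac{\frac{1}{23} \cdot 359 + 1726}{54066} = \left(\frac{1}{23} \cdot 359 + 1726\right) \frac{1}{54066} = \left(\frac{359}{23} + 1726\right) \frac{1}{54066} = \frac{40057}{23} \cdot \frac{1}{54066} = \frac{40057}{1243518}$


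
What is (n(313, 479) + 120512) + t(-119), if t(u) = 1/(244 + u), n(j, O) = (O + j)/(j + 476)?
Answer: 3961865263/32875 ≈ 1.2051e+5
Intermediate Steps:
n(j, O) = (O + j)/(476 + j)
(n(313, 479) + 120512) + t(-119) = ((479 + 313)/(476 + 313) + 120512) + 1/(244 - 119) = (792/789 + 120512) + 1/125 = ((1/789)*792 + 120512) + 1/125 = (264/263 + 120512) + 1/125 = 31694920/263 + 1/125 = 3961865263/32875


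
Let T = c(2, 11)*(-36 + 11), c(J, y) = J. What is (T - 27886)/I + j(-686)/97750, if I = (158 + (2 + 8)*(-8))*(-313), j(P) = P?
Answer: 226166333/198872375 ≈ 1.1372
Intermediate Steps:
T = -50 (T = 2*(-36 + 11) = 2*(-25) = -50)
I = -24414 (I = (158 + 10*(-8))*(-313) = (158 - 80)*(-313) = 78*(-313) = -24414)
(T - 27886)/I + j(-686)/97750 = (-50 - 27886)/(-24414) - 686/97750 = -27936*(-1/24414) - 686*1/97750 = 4656/4069 - 343/48875 = 226166333/198872375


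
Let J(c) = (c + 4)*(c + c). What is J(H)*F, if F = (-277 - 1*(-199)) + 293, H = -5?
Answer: 2150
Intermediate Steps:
J(c) = 2*c*(4 + c) (J(c) = (4 + c)*(2*c) = 2*c*(4 + c))
F = 215 (F = (-277 + 199) + 293 = -78 + 293 = 215)
J(H)*F = (2*(-5)*(4 - 5))*215 = (2*(-5)*(-1))*215 = 10*215 = 2150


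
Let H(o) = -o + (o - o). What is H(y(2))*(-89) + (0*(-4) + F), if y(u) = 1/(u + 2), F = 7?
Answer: 117/4 ≈ 29.250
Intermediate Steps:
y(u) = 1/(2 + u)
H(o) = -o (H(o) = -o + 0 = -o)
H(y(2))*(-89) + (0*(-4) + F) = -1/(2 + 2)*(-89) + (0*(-4) + 7) = -1/4*(-89) + (0 + 7) = -1*¼*(-89) + 7 = -¼*(-89) + 7 = 89/4 + 7 = 117/4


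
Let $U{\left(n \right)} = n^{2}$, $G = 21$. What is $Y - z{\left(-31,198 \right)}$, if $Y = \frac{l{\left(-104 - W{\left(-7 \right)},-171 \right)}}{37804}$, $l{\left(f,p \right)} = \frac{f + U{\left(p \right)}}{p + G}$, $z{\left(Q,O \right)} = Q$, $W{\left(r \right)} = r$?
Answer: $\frac{21969932}{708825} \approx 30.995$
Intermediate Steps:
$l{\left(f,p \right)} = \frac{f + p^{2}}{21 + p}$ ($l{\left(f,p \right)} = \frac{f + p^{2}}{p + 21} = \frac{f + p^{2}}{21 + p}$)
$Y = - \frac{3643}{708825}$ ($Y = \frac{\frac{1}{21 - 171} \left(\left(-104 - -7\right) + \left(-171\right)^{2}\right)}{37804} = \frac{\left(-104 + 7\right) + 29241}{-150} \cdot \frac{1}{37804} = - \frac{-97 + 29241}{150} \cdot \frac{1}{37804} = \left(- \frac{1}{150}\right) 29144 \cdot \frac{1}{37804} = \left(- \frac{14572}{75}\right) \frac{1}{37804} = - \frac{3643}{708825} \approx -0.0051395$)
$Y - z{\left(-31,198 \right)} = - \frac{3643}{708825} - -31 = - \frac{3643}{708825} + 31 = \frac{21969932}{708825}$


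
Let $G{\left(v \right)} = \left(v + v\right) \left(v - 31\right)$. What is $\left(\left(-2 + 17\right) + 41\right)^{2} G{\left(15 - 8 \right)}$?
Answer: $-1053696$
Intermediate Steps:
$G{\left(v \right)} = 2 v \left(-31 + v\right)$
$\left(\left(-2 + 17\right) + 41\right)^{2} G{\left(15 - 8 \right)} = \left(\left(-2 + 17\right) + 41\right)^{2} \cdot 2 \left(15 - 8\right) \left(-31 + \left(15 - 8\right)\right) = \left(15 + 41\right)^{2} \cdot 2 \left(15 - 8\right) \left(-31 + \left(15 - 8\right)\right) = 56^{2} \cdot 2 \cdot 7 \left(-31 + 7\right) = 3136 \cdot 2 \cdot 7 \left(-24\right) = 3136 \left(-336\right) = -1053696$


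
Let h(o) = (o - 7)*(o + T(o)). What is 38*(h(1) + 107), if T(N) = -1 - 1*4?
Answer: 4978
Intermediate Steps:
T(N) = -5 (T(N) = -1 - 4 = -5)
h(o) = (-7 + o)*(-5 + o) (h(o) = (o - 7)*(o - 5) = (-7 + o)*(-5 + o))
38*(h(1) + 107) = 38*((35 + 1² - 12*1) + 107) = 38*((35 + 1 - 12) + 107) = 38*(24 + 107) = 38*131 = 4978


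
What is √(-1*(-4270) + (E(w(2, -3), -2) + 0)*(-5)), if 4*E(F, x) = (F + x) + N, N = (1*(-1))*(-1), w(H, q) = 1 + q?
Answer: √17095/2 ≈ 65.374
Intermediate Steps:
N = 1 (N = -1*(-1) = 1)
E(F, x) = ¼ + F/4 + x/4 (E(F, x) = ((F + x) + 1)/4 = (1 + F + x)/4 = ¼ + F/4 + x/4)
√(-1*(-4270) + (E(w(2, -3), -2) + 0)*(-5)) = √(-1*(-4270) + ((¼ + (1 - 3)/4 + (¼)*(-2)) + 0)*(-5)) = √(4270 + ((¼ + (¼)*(-2) - ½) + 0)*(-5)) = √(4270 + ((¼ - ½ - ½) + 0)*(-5)) = √(4270 + (-¾ + 0)*(-5)) = √(4270 - ¾*(-5)) = √(4270 + 15/4) = √(17095/4) = √17095/2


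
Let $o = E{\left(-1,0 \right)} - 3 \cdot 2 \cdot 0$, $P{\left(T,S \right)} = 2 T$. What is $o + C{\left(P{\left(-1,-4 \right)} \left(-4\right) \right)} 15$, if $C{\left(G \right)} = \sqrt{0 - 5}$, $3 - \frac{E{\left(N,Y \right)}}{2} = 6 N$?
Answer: $18 + 15 i \sqrt{5} \approx 18.0 + 33.541 i$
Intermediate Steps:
$E{\left(N,Y \right)} = 6 - 12 N$ ($E{\left(N,Y \right)} = 6 - 2 \cdot 6 N = 6 - 12 N$)
$o = 18$ ($o = \left(6 - -12\right) - 3 \cdot 2 \cdot 0 = \left(6 + 12\right) - 0 = 18 + 0 = 18$)
$C{\left(G \right)} = i \sqrt{5}$ ($C{\left(G \right)} = \sqrt{-5} = i \sqrt{5}$)
$o + C{\left(P{\left(-1,-4 \right)} \left(-4\right) \right)} 15 = 18 + i \sqrt{5} \cdot 15 = 18 + 15 i \sqrt{5}$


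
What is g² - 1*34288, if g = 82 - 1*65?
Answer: -33999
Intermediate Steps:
g = 17 (g = 82 - 65 = 17)
g² - 1*34288 = 17² - 1*34288 = 289 - 34288 = -33999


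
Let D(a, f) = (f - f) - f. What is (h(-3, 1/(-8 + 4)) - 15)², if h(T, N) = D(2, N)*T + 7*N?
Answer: 1225/4 ≈ 306.25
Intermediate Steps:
D(a, f) = -f (D(a, f) = 0 - f = -f)
h(T, N) = 7*N - N*T (h(T, N) = (-N)*T + 7*N = -N*T + 7*N = 7*N - N*T)
(h(-3, 1/(-8 + 4)) - 15)² = ((7 - 1*(-3))/(-8 + 4) - 15)² = ((7 + 3)/(-4) - 15)² = (-¼*10 - 15)² = (-5/2 - 15)² = (-35/2)² = 1225/4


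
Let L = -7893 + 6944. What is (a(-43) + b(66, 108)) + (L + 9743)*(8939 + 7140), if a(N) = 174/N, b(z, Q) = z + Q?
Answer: 6080152526/43 ≈ 1.4140e+8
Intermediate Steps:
b(z, Q) = Q + z
L = -949
(a(-43) + b(66, 108)) + (L + 9743)*(8939 + 7140) = (174/(-43) + (108 + 66)) + (-949 + 9743)*(8939 + 7140) = (174*(-1/43) + 174) + 8794*16079 = (-174/43 + 174) + 141398726 = 7308/43 + 141398726 = 6080152526/43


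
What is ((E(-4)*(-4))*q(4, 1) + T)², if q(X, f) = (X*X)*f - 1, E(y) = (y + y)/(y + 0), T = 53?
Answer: 4489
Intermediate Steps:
E(y) = 2 (E(y) = (2*y)/y = 2)
q(X, f) = -1 + f*X² (q(X, f) = X²*f - 1 = f*X² - 1 = -1 + f*X²)
((E(-4)*(-4))*q(4, 1) + T)² = ((2*(-4))*(-1 + 1*4²) + 53)² = (-8*(-1 + 1*16) + 53)² = (-8*(-1 + 16) + 53)² = (-8*15 + 53)² = (-120 + 53)² = (-67)² = 4489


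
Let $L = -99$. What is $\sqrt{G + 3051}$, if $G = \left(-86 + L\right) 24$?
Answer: $i \sqrt{1389} \approx 37.269 i$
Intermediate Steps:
$G = -4440$ ($G = \left(-86 - 99\right) 24 = \left(-185\right) 24 = -4440$)
$\sqrt{G + 3051} = \sqrt{-4440 + 3051} = \sqrt{-1389} = i \sqrt{1389}$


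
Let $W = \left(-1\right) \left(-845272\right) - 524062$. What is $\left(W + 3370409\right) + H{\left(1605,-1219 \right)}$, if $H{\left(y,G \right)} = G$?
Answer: $3690400$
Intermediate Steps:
$W = 321210$ ($W = 845272 - 524062 = 321210$)
$\left(W + 3370409\right) + H{\left(1605,-1219 \right)} = \left(321210 + 3370409\right) - 1219 = 3691619 - 1219 = 3690400$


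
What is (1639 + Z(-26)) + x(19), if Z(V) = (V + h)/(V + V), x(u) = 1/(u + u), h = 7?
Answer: 1619719/988 ≈ 1639.4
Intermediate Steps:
x(u) = 1/(2*u)
Z(V) = (7 + V)/(2*V) (Z(V) = (V + 7)/(V + V) = (7 + V)/((2*V)) = (7 + V)*(1/(2*V)) = (7 + V)/(2*V))
(1639 + Z(-26)) + x(19) = (1639 + (½)*(7 - 26)/(-26)) + (½)/19 = (1639 + (½)*(-1/26)*(-19)) + (½)*(1/19) = (1639 + 19/52) + 1/38 = 85247/52 + 1/38 = 1619719/988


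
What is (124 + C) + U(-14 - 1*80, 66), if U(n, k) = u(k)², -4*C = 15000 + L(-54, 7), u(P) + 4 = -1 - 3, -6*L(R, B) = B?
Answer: -85481/24 ≈ -3561.7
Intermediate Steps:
L(R, B) = -B/6
u(P) = -8 (u(P) = -4 + (-1 - 3) = -4 - 4 = -8)
C = -89993/24 (C = -(15000 - ⅙*7)/4 = -(15000 - 7/6)/4 = -¼*89993/6 = -89993/24 ≈ -3749.7)
U(n, k) = 64 (U(n, k) = (-8)² = 64)
(124 + C) + U(-14 - 1*80, 66) = (124 - 89993/24) + 64 = -87017/24 + 64 = -85481/24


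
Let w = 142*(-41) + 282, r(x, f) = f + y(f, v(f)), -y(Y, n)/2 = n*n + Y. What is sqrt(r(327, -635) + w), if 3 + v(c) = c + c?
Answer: I*sqrt(3245963) ≈ 1801.7*I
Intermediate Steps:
v(c) = -3 + 2*c (v(c) = -3 + (c + c) = -3 + 2*c)
y(Y, n) = -2*Y - 2*n**2 (y(Y, n) = -2*(n*n + Y) = -2*(n**2 + Y) = -2*(Y + n**2) = -2*Y - 2*n**2)
r(x, f) = -f - 2*(-3 + 2*f)**2 (r(x, f) = f + (-2*f - 2*(-3 + 2*f)**2) = -f - 2*(-3 + 2*f)**2)
w = -5540 (w = -5822 + 282 = -5540)
sqrt(r(327, -635) + w) = sqrt((-18 - 8*(-635)**2 + 23*(-635)) - 5540) = sqrt((-18 - 8*403225 - 14605) - 5540) = sqrt((-18 - 3225800 - 14605) - 5540) = sqrt(-3240423 - 5540) = sqrt(-3245963) = I*sqrt(3245963)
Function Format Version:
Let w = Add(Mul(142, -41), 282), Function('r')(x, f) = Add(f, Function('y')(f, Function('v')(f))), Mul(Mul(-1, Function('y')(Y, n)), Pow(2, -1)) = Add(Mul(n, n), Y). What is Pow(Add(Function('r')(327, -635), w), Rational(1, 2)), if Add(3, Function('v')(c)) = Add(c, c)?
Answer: Mul(I, Pow(3245963, Rational(1, 2))) ≈ Mul(1801.7, I)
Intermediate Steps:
Function('v')(c) = Add(-3, Mul(2, c)) (Function('v')(c) = Add(-3, Add(c, c)) = Add(-3, Mul(2, c)))
Function('y')(Y, n) = Add(Mul(-2, Y), Mul(-2, Pow(n, 2))) (Function('y')(Y, n) = Mul(-2, Add(Mul(n, n), Y)) = Mul(-2, Add(Pow(n, 2), Y)) = Mul(-2, Add(Y, Pow(n, 2))) = Add(Mul(-2, Y), Mul(-2, Pow(n, 2))))
Function('r')(x, f) = Add(Mul(-1, f), Mul(-2, Pow(Add(-3, Mul(2, f)), 2))) (Function('r')(x, f) = Add(f, Add(Mul(-2, f), Mul(-2, Pow(Add(-3, Mul(2, f)), 2)))) = Add(Mul(-1, f), Mul(-2, Pow(Add(-3, Mul(2, f)), 2))))
w = -5540 (w = Add(-5822, 282) = -5540)
Pow(Add(Function('r')(327, -635), w), Rational(1, 2)) = Pow(Add(Add(-18, Mul(-8, Pow(-635, 2)), Mul(23, -635)), -5540), Rational(1, 2)) = Pow(Add(Add(-18, Mul(-8, 403225), -14605), -5540), Rational(1, 2)) = Pow(Add(Add(-18, -3225800, -14605), -5540), Rational(1, 2)) = Pow(Add(-3240423, -5540), Rational(1, 2)) = Pow(-3245963, Rational(1, 2)) = Mul(I, Pow(3245963, Rational(1, 2)))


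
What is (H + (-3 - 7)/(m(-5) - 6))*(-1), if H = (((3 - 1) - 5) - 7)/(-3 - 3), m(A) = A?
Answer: -85/33 ≈ -2.5758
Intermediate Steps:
H = 5/3 (H = ((2 - 5) - 7)/(-6) = (-3 - 7)*(-⅙) = -10*(-⅙) = 5/3 ≈ 1.6667)
(H + (-3 - 7)/(m(-5) - 6))*(-1) = (5/3 + (-3 - 7)/(-5 - 6))*(-1) = (5/3 - 10/(-11))*(-1) = (5/3 - 10*(-1/11))*(-1) = (5/3 + 10/11)*(-1) = (85/33)*(-1) = -85/33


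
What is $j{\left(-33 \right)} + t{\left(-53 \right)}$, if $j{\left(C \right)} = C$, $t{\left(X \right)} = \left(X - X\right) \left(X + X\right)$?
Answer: $-33$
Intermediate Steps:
$t{\left(X \right)} = 0$ ($t{\left(X \right)} = 0 \cdot 2 X = 0$)
$j{\left(-33 \right)} + t{\left(-53 \right)} = -33 + 0 = -33$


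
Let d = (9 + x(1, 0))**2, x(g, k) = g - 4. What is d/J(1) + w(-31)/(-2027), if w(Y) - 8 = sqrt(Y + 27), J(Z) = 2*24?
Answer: 6049/8108 - 2*I/2027 ≈ 0.74605 - 0.00098668*I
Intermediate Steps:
J(Z) = 48
w(Y) = 8 + sqrt(27 + Y) (w(Y) = 8 + sqrt(Y + 27) = 8 + sqrt(27 + Y))
x(g, k) = -4 + g
d = 36 (d = (9 + (-4 + 1))**2 = (9 - 3)**2 = 6**2 = 36)
d/J(1) + w(-31)/(-2027) = 36/48 + (8 + sqrt(27 - 31))/(-2027) = 36*(1/48) + (8 + sqrt(-4))*(-1/2027) = 3/4 + (8 + 2*I)*(-1/2027) = 3/4 + (-8/2027 - 2*I/2027) = 6049/8108 - 2*I/2027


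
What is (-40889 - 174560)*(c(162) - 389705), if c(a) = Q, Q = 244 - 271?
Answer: 83967369668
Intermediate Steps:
Q = -27
c(a) = -27
(-40889 - 174560)*(c(162) - 389705) = (-40889 - 174560)*(-27 - 389705) = -215449*(-389732) = 83967369668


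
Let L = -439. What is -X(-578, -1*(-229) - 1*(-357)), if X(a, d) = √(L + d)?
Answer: -7*√3 ≈ -12.124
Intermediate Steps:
X(a, d) = √(-439 + d)
-X(-578, -1*(-229) - 1*(-357)) = -√(-439 + (-1*(-229) - 1*(-357))) = -√(-439 + (229 + 357)) = -√(-439 + 586) = -√147 = -7*√3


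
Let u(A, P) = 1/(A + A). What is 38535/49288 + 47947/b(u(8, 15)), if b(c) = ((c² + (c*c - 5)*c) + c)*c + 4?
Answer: 154885507244791/12870920456 ≈ 12034.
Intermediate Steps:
u(A, P) = 1/(2*A)
b(c) = 4 + c*(c + c² + c*(-5 + c²)) (b(c) = ((c² + (c² - 5)*c) + c)*c + 4 = ((c² + (-5 + c²)*c) + c)*c + 4 = ((c² + c*(-5 + c²)) + c)*c + 4 = (c + c² + c*(-5 + c²))*c + 4 = c*(c + c² + c*(-5 + c²)) + 4 = 4 + c*(c + c² + c*(-5 + c²)))
38535/49288 + 47947/b(u(8, 15)) = 38535/49288 + 47947/(4 + ((½)/8)³ + ((½)/8)⁴ - 4*((½)/8)²) = 38535*(1/49288) + 47947/(4 + ((½)*(⅛))³ + ((½)*(⅛))⁴ - 4*((½)*(⅛))²) = 38535/49288 + 47947/(4 + (1/16)³ + (1/16)⁴ - 4*(1/16)²) = 38535/49288 + 47947/(4 + 1/4096 + 1/65536 - 4*1/256) = 38535/49288 + 47947/(4 + 1/4096 + 1/65536 - 1/64) = 38535/49288 + 47947/(261137/65536) = 38535/49288 + 47947*(65536/261137) = 38535/49288 + 3142254592/261137 = 154885507244791/12870920456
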